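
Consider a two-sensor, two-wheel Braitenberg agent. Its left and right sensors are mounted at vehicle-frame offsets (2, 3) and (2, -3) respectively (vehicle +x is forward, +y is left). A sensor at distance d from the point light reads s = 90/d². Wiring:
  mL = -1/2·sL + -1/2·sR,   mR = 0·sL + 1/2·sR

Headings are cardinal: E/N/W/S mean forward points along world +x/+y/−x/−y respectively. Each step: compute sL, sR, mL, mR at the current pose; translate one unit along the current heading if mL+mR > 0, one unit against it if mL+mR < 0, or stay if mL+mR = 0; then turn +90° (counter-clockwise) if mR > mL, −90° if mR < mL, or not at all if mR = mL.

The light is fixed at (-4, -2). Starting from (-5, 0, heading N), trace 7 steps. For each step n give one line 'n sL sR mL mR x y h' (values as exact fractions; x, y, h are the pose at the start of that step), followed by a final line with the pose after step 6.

0 45/16 9/2 -117/32 9/4 -5 0 N
1 90/13 18/5 -342/65 9/5 -5 -1 W
2 9 9 -9 9/2 -4 -1 S
3 90/29 18 -306/29 9 -4 0 E
4 45/16 9/2 -117/32 9/4 -5 0 N
5 90/13 18/5 -342/65 9/5 -5 -1 W
6 9 9 -9 9/2 -4 -1 S
final -4 0 E

n=0: pose=(-5,0,N); sL=45/16, sR=9/2; mL=-117/32, mR=9/4; mL+mR=-45/32 → advance -1; mR−mL=189/32 → turn +1·90°
n=1: pose=(-5,-1,W); sL=90/13, sR=18/5; mL=-342/65, mR=9/5; mL+mR=-45/13 → advance -1; mR−mL=459/65 → turn +1·90°
n=2: pose=(-4,-1,S); sL=9, sR=9; mL=-9, mR=9/2; mL+mR=-9/2 → advance -1; mR−mL=27/2 → turn +1·90°
n=3: pose=(-4,0,E); sL=90/29, sR=18; mL=-306/29, mR=9; mL+mR=-45/29 → advance -1; mR−mL=567/29 → turn +1·90°
n=4: pose=(-5,0,N); sL=45/16, sR=9/2; mL=-117/32, mR=9/4; mL+mR=-45/32 → advance -1; mR−mL=189/32 → turn +1·90°
n=5: pose=(-5,-1,W); sL=90/13, sR=18/5; mL=-342/65, mR=9/5; mL+mR=-45/13 → advance -1; mR−mL=459/65 → turn +1·90°
n=6: pose=(-4,-1,S); sL=9, sR=9; mL=-9, mR=9/2; mL+mR=-9/2 → advance -1; mR−mL=27/2 → turn +1·90°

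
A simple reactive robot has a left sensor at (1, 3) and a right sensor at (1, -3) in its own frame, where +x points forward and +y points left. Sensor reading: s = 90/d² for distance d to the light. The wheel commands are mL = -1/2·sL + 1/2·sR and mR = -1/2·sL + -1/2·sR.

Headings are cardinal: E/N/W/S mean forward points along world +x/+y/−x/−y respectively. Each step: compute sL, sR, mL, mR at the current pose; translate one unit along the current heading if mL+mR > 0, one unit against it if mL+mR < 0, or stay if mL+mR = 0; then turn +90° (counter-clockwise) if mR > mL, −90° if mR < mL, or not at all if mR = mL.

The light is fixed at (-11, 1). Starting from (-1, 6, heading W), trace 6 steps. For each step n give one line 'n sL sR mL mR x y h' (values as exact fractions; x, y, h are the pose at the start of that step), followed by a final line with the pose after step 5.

0 18/17 18/29 -108/493 -414/493 -1 6 W
1 9/10 45/116 -297/1160 -747/1160 0 6 N
2 90/193 18/29 432/5597 -3042/5597 0 5 E
3 45/89 45/29 1350/2581 -2655/2581 -1 5 S
4 18/17 18/29 -108/493 -414/493 -1 6 W
5 9/10 45/116 -297/1160 -747/1160 0 6 N
final 0 5 E

n=0: pose=(-1,6,W); sL=18/17, sR=18/29; mL=-108/493, mR=-414/493; mL+mR=-18/17 → advance -1; mR−mL=-18/29 → turn -1·90°
n=1: pose=(0,6,N); sL=9/10, sR=45/116; mL=-297/1160, mR=-747/1160; mL+mR=-9/10 → advance -1; mR−mL=-45/116 → turn -1·90°
n=2: pose=(0,5,E); sL=90/193, sR=18/29; mL=432/5597, mR=-3042/5597; mL+mR=-90/193 → advance -1; mR−mL=-18/29 → turn -1·90°
n=3: pose=(-1,5,S); sL=45/89, sR=45/29; mL=1350/2581, mR=-2655/2581; mL+mR=-45/89 → advance -1; mR−mL=-45/29 → turn -1·90°
n=4: pose=(-1,6,W); sL=18/17, sR=18/29; mL=-108/493, mR=-414/493; mL+mR=-18/17 → advance -1; mR−mL=-18/29 → turn -1·90°
n=5: pose=(0,6,N); sL=9/10, sR=45/116; mL=-297/1160, mR=-747/1160; mL+mR=-9/10 → advance -1; mR−mL=-45/116 → turn -1·90°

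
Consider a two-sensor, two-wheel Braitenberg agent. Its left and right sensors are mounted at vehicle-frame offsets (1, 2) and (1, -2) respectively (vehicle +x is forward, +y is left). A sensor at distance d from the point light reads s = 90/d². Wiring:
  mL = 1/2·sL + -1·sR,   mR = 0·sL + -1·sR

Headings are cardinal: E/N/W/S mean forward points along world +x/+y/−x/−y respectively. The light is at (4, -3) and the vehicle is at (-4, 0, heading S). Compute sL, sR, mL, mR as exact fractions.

9/4 45/52 27/104 -45/52

left sensor world pos  = (-2, -1); dL² = 40
right sensor world pos = (-6, -1); dR² = 104
sL = 90/40 = 9/4
sR = 90/104 = 45/52
mL = 1/2·sL + -1·sR = 27/104
mR = 0·sL + -1·sR = -45/52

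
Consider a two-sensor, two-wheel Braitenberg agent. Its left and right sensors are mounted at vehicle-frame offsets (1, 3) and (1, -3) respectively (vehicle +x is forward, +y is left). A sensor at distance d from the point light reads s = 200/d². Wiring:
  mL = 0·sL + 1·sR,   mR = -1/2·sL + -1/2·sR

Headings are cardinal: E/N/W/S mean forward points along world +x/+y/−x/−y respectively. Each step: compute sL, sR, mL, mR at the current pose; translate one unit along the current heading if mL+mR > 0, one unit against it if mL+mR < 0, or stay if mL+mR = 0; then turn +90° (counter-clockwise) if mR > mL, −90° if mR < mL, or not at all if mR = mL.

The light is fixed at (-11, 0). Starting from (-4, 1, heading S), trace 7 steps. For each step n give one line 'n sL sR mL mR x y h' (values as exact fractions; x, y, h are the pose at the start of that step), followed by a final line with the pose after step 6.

0 2 25/2 25/2 -29/4 -4 1 S
1 40/9 40/9 40/9 -40/9 -4 0 W
2 200/17 200/101 200/101 -11800/1717 -4 0 N
3 50/17 5/2 5/2 -185/68 -4 -1 E
4 40/17 200/13 200/13 -1960/221 -5 -1 S
5 4 100/13 100/13 -76/13 -5 -2 W
6 40 40/13 40/13 -280/13 -6 -2 N
final -6 -3 E

n=0: pose=(-4,1,S); sL=2, sR=25/2; mL=25/2, mR=-29/4; mL+mR=21/4 → advance +1; mR−mL=-79/4 → turn -1·90°
n=1: pose=(-4,0,W); sL=40/9, sR=40/9; mL=40/9, mR=-40/9; mL+mR=0 → advance +0; mR−mL=-80/9 → turn -1·90°
n=2: pose=(-4,0,N); sL=200/17, sR=200/101; mL=200/101, mR=-11800/1717; mL+mR=-8400/1717 → advance -1; mR−mL=-15200/1717 → turn -1·90°
n=3: pose=(-4,-1,E); sL=50/17, sR=5/2; mL=5/2, mR=-185/68; mL+mR=-15/68 → advance -1; mR−mL=-355/68 → turn -1·90°
n=4: pose=(-5,-1,S); sL=40/17, sR=200/13; mL=200/13, mR=-1960/221; mL+mR=1440/221 → advance +1; mR−mL=-5360/221 → turn -1·90°
n=5: pose=(-5,-2,W); sL=4, sR=100/13; mL=100/13, mR=-76/13; mL+mR=24/13 → advance +1; mR−mL=-176/13 → turn -1·90°
n=6: pose=(-6,-2,N); sL=40, sR=40/13; mL=40/13, mR=-280/13; mL+mR=-240/13 → advance -1; mR−mL=-320/13 → turn -1·90°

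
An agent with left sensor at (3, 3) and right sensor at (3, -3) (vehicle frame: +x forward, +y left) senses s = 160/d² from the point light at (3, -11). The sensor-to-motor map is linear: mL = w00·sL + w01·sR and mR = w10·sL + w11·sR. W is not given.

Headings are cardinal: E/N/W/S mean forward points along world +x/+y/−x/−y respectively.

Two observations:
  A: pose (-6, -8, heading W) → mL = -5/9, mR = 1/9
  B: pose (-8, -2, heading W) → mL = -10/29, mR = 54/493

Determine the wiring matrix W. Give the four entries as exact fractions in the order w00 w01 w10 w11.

obs A: pose=(-6,-8,W) → sL=10/9, sR=8/9, mL=-5/9, mR=1/9
obs B: pose=(-8,-2,W) → sL=20/29, sR=8/17, mL=-10/29, mR=54/493
sensor matrix S = [[10/9, 8/9], [20/29, 8/17]]; det S = -400/4437
solve [mL_A; mL_B] = S·[w00; w01] and [mR_A; mR_B] = S·[w10; w11]:
  w00 = -1/2, w01 = 0, w10 = 1/2, w11 = -1/2

-1/2 0 1/2 -1/2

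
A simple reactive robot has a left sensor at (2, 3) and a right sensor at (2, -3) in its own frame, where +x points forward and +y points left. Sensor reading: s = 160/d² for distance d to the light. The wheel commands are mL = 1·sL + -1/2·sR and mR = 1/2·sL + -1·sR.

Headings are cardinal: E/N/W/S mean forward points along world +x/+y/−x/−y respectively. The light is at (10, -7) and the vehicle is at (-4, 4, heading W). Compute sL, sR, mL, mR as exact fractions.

1/2 40/113 73/226 -47/452

left sensor world pos  = (-6, 1); dL² = 320
right sensor world pos = (-6, 7); dR² = 452
sL = 160/320 = 1/2
sR = 160/452 = 40/113
mL = 1·sL + -1/2·sR = 73/226
mR = 1/2·sL + -1·sR = -47/452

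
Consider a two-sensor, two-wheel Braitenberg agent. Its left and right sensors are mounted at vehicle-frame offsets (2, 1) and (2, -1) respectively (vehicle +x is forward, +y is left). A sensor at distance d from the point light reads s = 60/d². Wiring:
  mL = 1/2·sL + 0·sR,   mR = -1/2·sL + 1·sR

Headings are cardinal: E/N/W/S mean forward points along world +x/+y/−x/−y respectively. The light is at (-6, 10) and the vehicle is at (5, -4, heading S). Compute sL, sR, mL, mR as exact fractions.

left sensor world pos  = (6, -6); dL² = 400
right sensor world pos = (4, -6); dR² = 356
sL = 60/400 = 3/20
sR = 60/356 = 15/89
mL = 1/2·sL + 0·sR = 3/40
mR = -1/2·sL + 1·sR = 333/3560

3/20 15/89 3/40 333/3560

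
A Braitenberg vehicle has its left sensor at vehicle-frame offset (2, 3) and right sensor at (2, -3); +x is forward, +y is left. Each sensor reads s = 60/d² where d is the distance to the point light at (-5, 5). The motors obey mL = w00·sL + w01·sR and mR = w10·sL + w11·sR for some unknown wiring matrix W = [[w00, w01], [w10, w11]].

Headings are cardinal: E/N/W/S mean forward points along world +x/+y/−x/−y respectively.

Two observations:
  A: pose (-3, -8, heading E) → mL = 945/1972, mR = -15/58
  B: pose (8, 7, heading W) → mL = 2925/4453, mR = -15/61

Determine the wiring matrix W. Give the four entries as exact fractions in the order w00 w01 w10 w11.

1/2 1 -1/2 0

obs A: pose=(-3,-8,E) → sL=15/29, sR=15/68, mL=945/1972, mR=-15/58
obs B: pose=(8,7,W) → sL=30/61, sR=30/73, mL=2925/4453, mR=-15/61
sensor matrix S = [[15/29, 15/68], [30/61, 30/73]]; det S = 456975/4390658
solve [mL_A; mL_B] = S·[w00; w01] and [mR_A; mR_B] = S·[w10; w11]:
  w00 = 1/2, w01 = 1, w10 = -1/2, w11 = 0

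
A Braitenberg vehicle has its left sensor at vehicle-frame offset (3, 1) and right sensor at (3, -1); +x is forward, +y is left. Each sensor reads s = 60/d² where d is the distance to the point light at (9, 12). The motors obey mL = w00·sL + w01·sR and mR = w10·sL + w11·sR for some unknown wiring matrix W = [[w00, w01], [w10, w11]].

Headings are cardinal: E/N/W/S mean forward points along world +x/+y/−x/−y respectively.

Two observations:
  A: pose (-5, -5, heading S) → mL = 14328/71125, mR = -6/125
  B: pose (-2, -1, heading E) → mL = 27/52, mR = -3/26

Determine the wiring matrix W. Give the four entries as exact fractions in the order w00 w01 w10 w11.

1 1 0 -1/2

obs A: pose=(-5,-5,S) → sL=60/569, sR=12/125, mL=14328/71125, mR=-6/125
obs B: pose=(-2,-1,E) → sL=15/52, sR=3/13, mL=27/52, mR=-3/26
sensor matrix S = [[60/569, 12/125], [15/52, 3/13]]; det S = -621/184925
solve [mL_A; mL_B] = S·[w00; w01] and [mR_A; mR_B] = S·[w10; w11]:
  w00 = 1, w01 = 1, w10 = 0, w11 = -1/2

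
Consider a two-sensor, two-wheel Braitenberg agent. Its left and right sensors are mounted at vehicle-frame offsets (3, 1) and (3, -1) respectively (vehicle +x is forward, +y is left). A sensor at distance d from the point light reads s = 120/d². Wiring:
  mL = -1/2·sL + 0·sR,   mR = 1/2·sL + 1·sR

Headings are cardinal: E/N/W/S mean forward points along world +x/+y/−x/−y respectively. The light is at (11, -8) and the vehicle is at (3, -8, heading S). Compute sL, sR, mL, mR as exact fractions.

left sensor world pos  = (4, -11); dL² = 58
right sensor world pos = (2, -11); dR² = 90
sL = 120/58 = 60/29
sR = 120/90 = 4/3
mL = -1/2·sL + 0·sR = -30/29
mR = 1/2·sL + 1·sR = 206/87

60/29 4/3 -30/29 206/87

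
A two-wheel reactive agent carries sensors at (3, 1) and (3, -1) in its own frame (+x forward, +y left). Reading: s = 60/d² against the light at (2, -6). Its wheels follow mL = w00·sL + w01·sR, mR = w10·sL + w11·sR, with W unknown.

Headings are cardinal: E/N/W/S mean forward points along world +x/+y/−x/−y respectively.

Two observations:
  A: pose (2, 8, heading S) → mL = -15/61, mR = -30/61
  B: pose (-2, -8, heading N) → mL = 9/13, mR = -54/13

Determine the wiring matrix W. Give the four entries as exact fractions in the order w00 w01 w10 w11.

-1 1/2 -1/2 -1/2

obs A: pose=(2,8,S) → sL=30/61, sR=30/61, mL=-15/61, mR=-30/61
obs B: pose=(-2,-8,N) → sL=30/13, sR=6, mL=9/13, mR=-54/13
sensor matrix S = [[30/61, 30/61], [30/13, 6]]; det S = 1440/793
solve [mL_A; mL_B] = S·[w00; w01] and [mR_A; mR_B] = S·[w10; w11]:
  w00 = -1, w01 = 1/2, w10 = -1/2, w11 = -1/2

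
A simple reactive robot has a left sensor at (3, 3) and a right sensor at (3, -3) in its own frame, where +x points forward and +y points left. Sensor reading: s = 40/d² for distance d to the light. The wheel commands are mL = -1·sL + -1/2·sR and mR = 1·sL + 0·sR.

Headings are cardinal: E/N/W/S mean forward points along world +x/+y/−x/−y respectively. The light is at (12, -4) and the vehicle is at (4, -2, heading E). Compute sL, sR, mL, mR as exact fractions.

left sensor world pos  = (7, 1); dL² = 50
right sensor world pos = (7, -5); dR² = 26
sL = 40/50 = 4/5
sR = 40/26 = 20/13
mL = -1·sL + -1/2·sR = -102/65
mR = 1·sL + 0·sR = 4/5

4/5 20/13 -102/65 4/5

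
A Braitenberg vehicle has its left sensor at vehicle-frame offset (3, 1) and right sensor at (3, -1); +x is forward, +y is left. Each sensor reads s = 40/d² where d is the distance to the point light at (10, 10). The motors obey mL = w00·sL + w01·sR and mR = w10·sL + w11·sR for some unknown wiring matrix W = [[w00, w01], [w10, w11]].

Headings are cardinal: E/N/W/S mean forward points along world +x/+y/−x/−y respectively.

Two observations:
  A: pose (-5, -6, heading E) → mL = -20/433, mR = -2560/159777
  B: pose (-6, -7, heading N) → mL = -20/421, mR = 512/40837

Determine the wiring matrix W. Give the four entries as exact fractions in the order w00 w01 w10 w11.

obs A: pose=(-5,-6,E) → sL=40/369, sR=40/433, mL=-20/433, mR=-2560/159777
obs B: pose=(-6,-7,N) → sL=8/97, sR=40/421, mL=-20/421, mR=512/40837
sensor matrix S = [[40/369, 40/433], [8/97, 40/421]]; det S = 17489920/6524813349
solve [mL_A; mL_B] = S·[w00; w01] and [mR_A; mR_B] = S·[w10; w11]:
  w00 = 0, w01 = -1/2, w10 = -1, w11 = 1

0 -1/2 -1 1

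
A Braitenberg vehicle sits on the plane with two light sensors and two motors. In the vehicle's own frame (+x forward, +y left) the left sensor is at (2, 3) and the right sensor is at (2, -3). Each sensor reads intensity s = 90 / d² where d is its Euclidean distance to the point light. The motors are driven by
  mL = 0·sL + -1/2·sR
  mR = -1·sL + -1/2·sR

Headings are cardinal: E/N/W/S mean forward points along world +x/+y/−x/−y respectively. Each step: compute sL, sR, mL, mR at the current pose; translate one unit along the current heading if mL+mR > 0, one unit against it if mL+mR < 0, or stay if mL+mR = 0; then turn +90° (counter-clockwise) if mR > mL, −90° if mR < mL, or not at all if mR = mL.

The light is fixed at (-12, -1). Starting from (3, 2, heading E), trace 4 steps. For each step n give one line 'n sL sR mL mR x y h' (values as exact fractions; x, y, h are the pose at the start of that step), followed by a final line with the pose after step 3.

0 18/65 90/289 -45/289 -8127/18785 3 2 E
1 9/29 45/61 -45/122 -2403/3538 2 2 S
2 18/29 90/193 -45/193 -4779/5597 2 3 W
3 1/2 1/4 -1/8 -5/8 3 3 N
final 3 2 E

n=0: pose=(3,2,E); sL=18/65, sR=90/289; mL=-45/289, mR=-8127/18785; mL+mR=-11052/18785 → advance -1; mR−mL=-18/65 → turn -1·90°
n=1: pose=(2,2,S); sL=9/29, sR=45/61; mL=-45/122, mR=-2403/3538; mL+mR=-1854/1769 → advance -1; mR−mL=-9/29 → turn -1·90°
n=2: pose=(2,3,W); sL=18/29, sR=90/193; mL=-45/193, mR=-4779/5597; mL+mR=-6084/5597 → advance -1; mR−mL=-18/29 → turn -1·90°
n=3: pose=(3,3,N); sL=1/2, sR=1/4; mL=-1/8, mR=-5/8; mL+mR=-3/4 → advance -1; mR−mL=-1/2 → turn -1·90°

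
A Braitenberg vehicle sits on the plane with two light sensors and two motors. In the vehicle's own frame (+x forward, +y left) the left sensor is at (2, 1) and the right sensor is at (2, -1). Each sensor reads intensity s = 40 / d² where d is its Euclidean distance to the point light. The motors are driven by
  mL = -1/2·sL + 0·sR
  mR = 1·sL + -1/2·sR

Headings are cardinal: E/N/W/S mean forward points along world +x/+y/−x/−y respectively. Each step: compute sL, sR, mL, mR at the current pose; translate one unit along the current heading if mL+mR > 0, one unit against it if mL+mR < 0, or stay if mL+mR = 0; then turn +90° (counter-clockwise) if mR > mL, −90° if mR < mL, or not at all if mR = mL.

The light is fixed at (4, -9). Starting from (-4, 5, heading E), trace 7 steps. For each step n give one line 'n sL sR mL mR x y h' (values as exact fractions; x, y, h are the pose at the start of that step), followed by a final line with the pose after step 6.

0 40/261 8/41 -20/261 596/10701 -4 5 E
1 10/89 1/8 -5/89 71/1424 -5 5 N
2 8/53 40/317 -4/53 1476/16801 -5 4 W
3 20/101 20/121 -10/101 1410/12221 -6 4 S
4 40/233 8/37 -20/233 548/8621 -6 3 E
5 2/17 5/37 -1/17 63/1258 -7 3 N
6 40/269 40/313 -20/269 7140/84197 -7 2 W
final -8 2 S

n=0: pose=(-4,5,E); sL=40/261, sR=8/41; mL=-20/261, mR=596/10701; mL+mR=-224/10701 → advance -1; mR−mL=472/3567 → turn +1·90°
n=1: pose=(-5,5,N); sL=10/89, sR=1/8; mL=-5/89, mR=71/1424; mL+mR=-9/1424 → advance -1; mR−mL=151/1424 → turn +1·90°
n=2: pose=(-5,4,W); sL=8/53, sR=40/317; mL=-4/53, mR=1476/16801; mL+mR=208/16801 → advance +1; mR−mL=2744/16801 → turn +1·90°
n=3: pose=(-6,4,S); sL=20/101, sR=20/121; mL=-10/101, mR=1410/12221; mL+mR=200/12221 → advance +1; mR−mL=2620/12221 → turn +1·90°
n=4: pose=(-6,3,E); sL=40/233, sR=8/37; mL=-20/233, mR=548/8621; mL+mR=-192/8621 → advance -1; mR−mL=1288/8621 → turn +1·90°
n=5: pose=(-7,3,N); sL=2/17, sR=5/37; mL=-1/17, mR=63/1258; mL+mR=-11/1258 → advance -1; mR−mL=137/1258 → turn +1·90°
n=6: pose=(-7,2,W); sL=40/269, sR=40/313; mL=-20/269, mR=7140/84197; mL+mR=880/84197 → advance +1; mR−mL=13400/84197 → turn +1·90°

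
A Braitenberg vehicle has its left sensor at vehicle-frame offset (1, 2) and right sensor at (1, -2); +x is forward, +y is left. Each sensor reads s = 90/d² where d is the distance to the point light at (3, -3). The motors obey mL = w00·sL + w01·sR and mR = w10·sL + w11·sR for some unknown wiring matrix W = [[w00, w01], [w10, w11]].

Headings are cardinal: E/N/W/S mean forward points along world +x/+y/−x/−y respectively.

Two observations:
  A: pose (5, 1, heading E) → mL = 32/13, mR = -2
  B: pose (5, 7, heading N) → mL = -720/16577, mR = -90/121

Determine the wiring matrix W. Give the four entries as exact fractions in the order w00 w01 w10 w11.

-1/2 1/2 -1 0

obs A: pose=(5,1,E) → sL=2, sR=90/13, mL=32/13, mR=-2
obs B: pose=(5,7,N) → sL=90/121, sR=90/137, mL=-720/16577, mR=-90/121
sensor matrix S = [[2, 90/13], [90/121, 90/137]]; det S = -826560/215501
solve [mL_A; mL_B] = S·[w00; w01] and [mR_A; mR_B] = S·[w10; w11]:
  w00 = -1/2, w01 = 1/2, w10 = -1, w11 = 0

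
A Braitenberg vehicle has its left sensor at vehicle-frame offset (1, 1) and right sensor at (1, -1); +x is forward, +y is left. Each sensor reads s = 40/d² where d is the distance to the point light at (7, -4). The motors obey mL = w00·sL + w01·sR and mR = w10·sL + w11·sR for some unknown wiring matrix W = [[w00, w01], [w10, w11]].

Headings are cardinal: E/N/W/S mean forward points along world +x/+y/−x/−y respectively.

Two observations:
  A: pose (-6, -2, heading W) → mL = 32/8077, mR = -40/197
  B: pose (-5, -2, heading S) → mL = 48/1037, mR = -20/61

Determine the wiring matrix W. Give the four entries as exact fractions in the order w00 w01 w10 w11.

1/2 -1/2 -1 0

obs A: pose=(-6,-2,W) → sL=40/197, sR=8/41, mL=32/8077, mR=-40/197
obs B: pose=(-5,-2,S) → sL=20/61, sR=4/17, mL=48/1037, mR=-20/61
sensor matrix S = [[40/197, 8/41], [20/61, 4/17]]; det S = -135680/8375849
solve [mL_A; mL_B] = S·[w00; w01] and [mR_A; mR_B] = S·[w10; w11]:
  w00 = 1/2, w01 = -1/2, w10 = -1, w11 = 0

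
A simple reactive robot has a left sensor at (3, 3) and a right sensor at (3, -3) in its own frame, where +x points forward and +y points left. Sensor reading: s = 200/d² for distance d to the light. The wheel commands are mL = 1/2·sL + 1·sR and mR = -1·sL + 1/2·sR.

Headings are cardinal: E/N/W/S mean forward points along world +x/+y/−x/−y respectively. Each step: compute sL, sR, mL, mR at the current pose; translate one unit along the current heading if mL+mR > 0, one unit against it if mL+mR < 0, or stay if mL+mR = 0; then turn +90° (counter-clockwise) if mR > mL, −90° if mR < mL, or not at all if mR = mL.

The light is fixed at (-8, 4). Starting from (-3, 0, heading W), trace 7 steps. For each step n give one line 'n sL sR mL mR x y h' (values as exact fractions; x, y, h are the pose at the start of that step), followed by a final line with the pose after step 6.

n=0: pose=(-3,0,W); sL=200/53, sR=40; mL=2220/53, mR=860/53; mL+mR=3080/53 → advance +1; mR−mL=-1360/53 → turn -1·90°
n=1: pose=(-4,0,N); sL=100, sR=4; mL=54, mR=-98; mL+mR=-44 → advance -1; mR−mL=-152 → turn -1·90°
n=2: pose=(-4,-1,E); sL=200/53, sR=200/113; mL=21900/5989, mR=-17300/5989; mL+mR=4600/5989 → advance +1; mR−mL=-39200/5989 → turn -1·90°
n=3: pose=(-3,-1,S); sL=25/16, sR=50/17; mL=2025/544, mR=-25/272; mL+mR=1975/544 → advance +1; mR−mL=-2075/544 → turn -1·90°
n=4: pose=(-3,-2,W); sL=40/17, sR=200/13; mL=3660/221, mR=1180/221; mL+mR=4840/221 → advance +1; mR−mL=-2480/221 → turn -1·90°
n=5: pose=(-4,-2,N); sL=20, sR=100/29; mL=390/29, mR=-530/29; mL+mR=-140/29 → advance -1; mR−mL=-920/29 → turn -1·90°
n=6: pose=(-4,-3,E); sL=40/13, sR=200/149; mL=5580/1937, mR=-4660/1937; mL+mR=920/1937 → advance +1; mR−mL=-10240/1937 → turn -1·90°

0 200/53 40 2220/53 860/53 -3 0 W
1 100 4 54 -98 -4 0 N
2 200/53 200/113 21900/5989 -17300/5989 -4 -1 E
3 25/16 50/17 2025/544 -25/272 -3 -1 S
4 40/17 200/13 3660/221 1180/221 -3 -2 W
5 20 100/29 390/29 -530/29 -4 -2 N
6 40/13 200/149 5580/1937 -4660/1937 -4 -3 E
final -3 -3 S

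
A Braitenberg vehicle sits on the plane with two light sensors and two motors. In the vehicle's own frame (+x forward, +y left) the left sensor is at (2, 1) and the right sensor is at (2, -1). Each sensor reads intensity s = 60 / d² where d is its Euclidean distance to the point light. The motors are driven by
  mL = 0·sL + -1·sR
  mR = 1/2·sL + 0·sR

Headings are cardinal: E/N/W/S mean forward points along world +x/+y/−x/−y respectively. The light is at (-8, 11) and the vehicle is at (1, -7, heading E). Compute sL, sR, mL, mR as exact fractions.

6/41 30/241 -30/241 3/41

left sensor world pos  = (3, -6); dL² = 410
right sensor world pos = (3, -8); dR² = 482
sL = 60/410 = 6/41
sR = 60/482 = 30/241
mL = 0·sL + -1·sR = -30/241
mR = 1/2·sL + 0·sR = 3/41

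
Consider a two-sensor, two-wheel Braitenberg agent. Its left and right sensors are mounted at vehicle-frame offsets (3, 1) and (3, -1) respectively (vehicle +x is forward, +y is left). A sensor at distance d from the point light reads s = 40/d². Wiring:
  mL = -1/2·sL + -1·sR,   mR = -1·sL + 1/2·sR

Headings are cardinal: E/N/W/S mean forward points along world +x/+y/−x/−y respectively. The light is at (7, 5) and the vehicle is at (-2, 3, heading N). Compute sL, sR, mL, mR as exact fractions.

40/101 8/13 -1068/1313 -116/1313

left sensor world pos  = (-3, 6); dL² = 101
right sensor world pos = (-1, 6); dR² = 65
sL = 40/101 = 40/101
sR = 40/65 = 8/13
mL = -1/2·sL + -1·sR = -1068/1313
mR = -1·sL + 1/2·sR = -116/1313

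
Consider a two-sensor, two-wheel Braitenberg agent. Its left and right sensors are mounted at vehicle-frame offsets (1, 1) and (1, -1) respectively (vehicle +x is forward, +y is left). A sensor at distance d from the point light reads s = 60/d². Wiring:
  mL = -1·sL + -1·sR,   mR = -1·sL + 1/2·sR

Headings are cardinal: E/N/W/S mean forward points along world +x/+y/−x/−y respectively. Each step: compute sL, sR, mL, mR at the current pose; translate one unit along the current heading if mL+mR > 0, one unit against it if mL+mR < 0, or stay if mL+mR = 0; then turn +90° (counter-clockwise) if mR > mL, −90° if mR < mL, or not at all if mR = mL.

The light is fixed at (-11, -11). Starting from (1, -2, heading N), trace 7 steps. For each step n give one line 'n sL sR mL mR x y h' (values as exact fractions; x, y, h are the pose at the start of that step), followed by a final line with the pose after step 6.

n=0: pose=(1,-2,N); sL=60/221, sR=60/269; mL=-29400/59449, mR=-9510/59449; mL+mR=-38910/59449 → advance -1; mR−mL=90/269 → turn +1·90°
n=1: pose=(1,-3,W); sL=6/17, sR=30/101; mL=-1116/1717, mR=-351/1717; mL+mR=-1467/1717 → advance -1; mR−mL=45/101 → turn +1·90°
n=2: pose=(2,-3,S); sL=12/49, sR=60/193; mL=-5256/9457, mR=-846/9457; mL+mR=-6102/9457 → advance -1; mR−mL=90/193 → turn +1·90°
n=3: pose=(2,-2,E); sL=15/74, sR=3/13; mL=-417/962, mR=-42/481; mL+mR=-501/962 → advance -1; mR−mL=9/26 → turn +1·90°
n=4: pose=(1,-2,N); sL=60/221, sR=60/269; mL=-29400/59449, mR=-9510/59449; mL+mR=-38910/59449 → advance -1; mR−mL=90/269 → turn +1·90°
n=5: pose=(1,-3,W); sL=6/17, sR=30/101; mL=-1116/1717, mR=-351/1717; mL+mR=-1467/1717 → advance -1; mR−mL=45/101 → turn +1·90°
n=6: pose=(2,-3,S); sL=12/49, sR=60/193; mL=-5256/9457, mR=-846/9457; mL+mR=-6102/9457 → advance -1; mR−mL=90/193 → turn +1·90°

0 60/221 60/269 -29400/59449 -9510/59449 1 -2 N
1 6/17 30/101 -1116/1717 -351/1717 1 -3 W
2 12/49 60/193 -5256/9457 -846/9457 2 -3 S
3 15/74 3/13 -417/962 -42/481 2 -2 E
4 60/221 60/269 -29400/59449 -9510/59449 1 -2 N
5 6/17 30/101 -1116/1717 -351/1717 1 -3 W
6 12/49 60/193 -5256/9457 -846/9457 2 -3 S
final 2 -2 E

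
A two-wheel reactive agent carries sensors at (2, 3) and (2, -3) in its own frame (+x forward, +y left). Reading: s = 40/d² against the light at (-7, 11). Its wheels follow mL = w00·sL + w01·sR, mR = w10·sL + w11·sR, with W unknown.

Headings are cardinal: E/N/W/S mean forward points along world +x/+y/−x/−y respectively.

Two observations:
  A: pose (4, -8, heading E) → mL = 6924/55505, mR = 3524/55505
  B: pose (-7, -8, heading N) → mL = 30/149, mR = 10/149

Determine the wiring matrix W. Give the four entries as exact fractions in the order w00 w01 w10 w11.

obs A: pose=(4,-8,E) → sL=8/85, sR=40/653, mL=6924/55505, mR=3524/55505
obs B: pose=(-7,-8,N) → sL=20/149, sR=20/149, mL=30/149, mR=10/149
sensor matrix S = [[8/85, 40/653], [20/149, 20/149]]; det S = 7296/1654049
solve [mL_A; mL_B] = S·[w00; w01] and [mR_A; mR_B] = S·[w10; w11]:
  w00 = 1, w01 = 1/2, w10 = 1, w11 = -1/2

1 1/2 1 -1/2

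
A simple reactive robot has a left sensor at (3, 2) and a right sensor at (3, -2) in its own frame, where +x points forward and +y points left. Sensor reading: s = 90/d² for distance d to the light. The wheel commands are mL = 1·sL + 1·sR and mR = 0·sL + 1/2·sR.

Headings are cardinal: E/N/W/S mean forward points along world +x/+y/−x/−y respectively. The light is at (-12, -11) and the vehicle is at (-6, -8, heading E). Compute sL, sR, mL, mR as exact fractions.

left sensor world pos  = (-3, -6); dL² = 106
right sensor world pos = (-3, -10); dR² = 82
sL = 90/106 = 45/53
sR = 90/82 = 45/41
mL = 1·sL + 1·sR = 4230/2173
mR = 0·sL + 1/2·sR = 45/82

45/53 45/41 4230/2173 45/82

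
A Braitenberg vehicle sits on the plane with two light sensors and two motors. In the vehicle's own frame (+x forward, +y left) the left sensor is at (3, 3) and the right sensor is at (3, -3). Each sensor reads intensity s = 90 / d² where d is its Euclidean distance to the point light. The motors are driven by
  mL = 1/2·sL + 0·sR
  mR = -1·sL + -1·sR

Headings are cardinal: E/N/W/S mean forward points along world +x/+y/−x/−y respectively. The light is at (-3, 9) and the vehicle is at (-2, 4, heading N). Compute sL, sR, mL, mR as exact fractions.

45/4 9/2 45/8 -63/4

left sensor world pos  = (-5, 7); dL² = 8
right sensor world pos = (1, 7); dR² = 20
sL = 90/8 = 45/4
sR = 90/20 = 9/2
mL = 1/2·sL + 0·sR = 45/8
mR = -1·sL + -1·sR = -63/4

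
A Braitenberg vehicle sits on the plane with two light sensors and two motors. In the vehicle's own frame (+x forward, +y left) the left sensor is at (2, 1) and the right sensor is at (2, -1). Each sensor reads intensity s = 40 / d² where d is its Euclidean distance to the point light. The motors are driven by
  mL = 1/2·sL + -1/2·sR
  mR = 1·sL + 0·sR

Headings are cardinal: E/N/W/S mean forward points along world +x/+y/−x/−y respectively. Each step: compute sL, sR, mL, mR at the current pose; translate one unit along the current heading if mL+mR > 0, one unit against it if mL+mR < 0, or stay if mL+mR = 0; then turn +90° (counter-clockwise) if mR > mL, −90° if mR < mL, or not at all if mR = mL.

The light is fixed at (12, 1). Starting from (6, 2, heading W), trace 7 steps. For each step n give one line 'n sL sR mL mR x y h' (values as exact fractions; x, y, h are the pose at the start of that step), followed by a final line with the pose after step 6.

n=0: pose=(6,2,W); sL=5/8, sR=10/17; mL=5/272, mR=5/8; mL+mR=175/272 → advance +1; mR−mL=165/272 → turn +1·90°
n=1: pose=(5,2,S); sL=40/37, sR=8/13; mL=112/481, mR=40/37; mL+mR=632/481 → advance +1; mR−mL=408/481 → turn +1·90°
n=2: pose=(5,1,E); sL=20/13, sR=20/13; mL=0, mR=20/13; mL+mR=20/13 → advance +1; mR−mL=20/13 → turn +1·90°
n=3: pose=(6,1,N); sL=40/53, sR=40/29; mL=-480/1537, mR=40/53; mL+mR=680/1537 → advance +1; mR−mL=1640/1537 → turn +1·90°
n=4: pose=(6,2,W); sL=5/8, sR=10/17; mL=5/272, mR=5/8; mL+mR=175/272 → advance +1; mR−mL=165/272 → turn +1·90°
n=5: pose=(5,2,S); sL=40/37, sR=8/13; mL=112/481, mR=40/37; mL+mR=632/481 → advance +1; mR−mL=408/481 → turn +1·90°
n=6: pose=(5,1,E); sL=20/13, sR=20/13; mL=0, mR=20/13; mL+mR=20/13 → advance +1; mR−mL=20/13 → turn +1·90°

0 5/8 10/17 5/272 5/8 6 2 W
1 40/37 8/13 112/481 40/37 5 2 S
2 20/13 20/13 0 20/13 5 1 E
3 40/53 40/29 -480/1537 40/53 6 1 N
4 5/8 10/17 5/272 5/8 6 2 W
5 40/37 8/13 112/481 40/37 5 2 S
6 20/13 20/13 0 20/13 5 1 E
final 6 1 N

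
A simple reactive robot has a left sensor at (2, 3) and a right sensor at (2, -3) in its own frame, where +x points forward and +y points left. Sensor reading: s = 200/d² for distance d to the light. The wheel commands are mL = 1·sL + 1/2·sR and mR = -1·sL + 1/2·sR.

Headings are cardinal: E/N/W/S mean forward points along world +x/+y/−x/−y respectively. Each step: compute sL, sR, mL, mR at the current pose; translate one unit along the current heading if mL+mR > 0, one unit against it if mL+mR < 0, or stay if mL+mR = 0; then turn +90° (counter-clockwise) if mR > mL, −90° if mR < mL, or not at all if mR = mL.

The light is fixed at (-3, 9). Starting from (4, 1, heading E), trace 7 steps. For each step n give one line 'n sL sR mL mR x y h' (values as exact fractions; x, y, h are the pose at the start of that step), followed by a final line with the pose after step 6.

n=0: pose=(4,1,E); sL=100/53, sR=100/101; mL=12750/5353, mR=-7450/5353; mL+mR=100/101 → advance +1; mR−mL=-200/53 → turn -1·90°
n=1: pose=(5,1,S); sL=200/221, sR=8/5; mL=1884/1105, mR=-116/1105; mL+mR=8/5 → advance +1; mR−mL=-400/221 → turn -1·90°
n=2: pose=(5,0,W); sL=10/9, sR=25/9; mL=5/2, mR=5/18; mL+mR=25/9 → advance +1; mR−mL=-20/9 → turn -1·90°
n=3: pose=(4,0,N); sL=40/13, sR=200/149; mL=7260/1937, mR=-4660/1937; mL+mR=200/149 → advance +1; mR−mL=-80/13 → turn -1·90°
n=4: pose=(4,1,E); sL=100/53, sR=100/101; mL=12750/5353, mR=-7450/5353; mL+mR=100/101 → advance +1; mR−mL=-200/53 → turn -1·90°
n=5: pose=(5,1,S); sL=200/221, sR=8/5; mL=1884/1105, mR=-116/1105; mL+mR=8/5 → advance +1; mR−mL=-400/221 → turn -1·90°
n=6: pose=(5,0,W); sL=10/9, sR=25/9; mL=5/2, mR=5/18; mL+mR=25/9 → advance +1; mR−mL=-20/9 → turn -1·90°

0 100/53 100/101 12750/5353 -7450/5353 4 1 E
1 200/221 8/5 1884/1105 -116/1105 5 1 S
2 10/9 25/9 5/2 5/18 5 0 W
3 40/13 200/149 7260/1937 -4660/1937 4 0 N
4 100/53 100/101 12750/5353 -7450/5353 4 1 E
5 200/221 8/5 1884/1105 -116/1105 5 1 S
6 10/9 25/9 5/2 5/18 5 0 W
final 4 0 N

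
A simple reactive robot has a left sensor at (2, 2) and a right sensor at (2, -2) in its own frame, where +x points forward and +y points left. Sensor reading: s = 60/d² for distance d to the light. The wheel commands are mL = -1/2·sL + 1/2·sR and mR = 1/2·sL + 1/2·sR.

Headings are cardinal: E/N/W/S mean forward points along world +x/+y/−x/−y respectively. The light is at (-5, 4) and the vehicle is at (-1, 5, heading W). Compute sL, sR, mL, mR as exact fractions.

12 60/13 -48/13 108/13

left sensor world pos  = (-3, 3); dL² = 5
right sensor world pos = (-3, 7); dR² = 13
sL = 60/5 = 12
sR = 60/13 = 60/13
mL = -1/2·sL + 1/2·sR = -48/13
mR = 1/2·sL + 1/2·sR = 108/13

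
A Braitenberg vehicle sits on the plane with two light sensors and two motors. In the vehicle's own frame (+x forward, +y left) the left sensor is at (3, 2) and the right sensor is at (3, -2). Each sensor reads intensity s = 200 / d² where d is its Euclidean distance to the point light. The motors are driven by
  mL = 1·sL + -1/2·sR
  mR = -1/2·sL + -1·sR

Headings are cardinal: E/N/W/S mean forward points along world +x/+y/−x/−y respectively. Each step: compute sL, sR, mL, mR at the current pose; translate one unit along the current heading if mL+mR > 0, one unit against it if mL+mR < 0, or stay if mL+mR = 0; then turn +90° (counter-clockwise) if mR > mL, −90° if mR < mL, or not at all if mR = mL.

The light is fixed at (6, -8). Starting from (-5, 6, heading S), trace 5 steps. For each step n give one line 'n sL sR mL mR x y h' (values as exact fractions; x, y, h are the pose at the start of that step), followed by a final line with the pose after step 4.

0 100/101 20/29 1890/2929 -3470/2929 -5 6 S
1 40/73 40/97 2420/7081 -4860/7081 -5 7 W
2 50/117 50/97 1925/11349 -8275/11349 -4 7 N
3 40/61 200/193 1620/11773 -16060/11773 -4 6 E
4 100/101 20/29 1890/2929 -3470/2929 -5 6 S
final -5 7 W

n=0: pose=(-5,6,S); sL=100/101, sR=20/29; mL=1890/2929, mR=-3470/2929; mL+mR=-1580/2929 → advance -1; mR−mL=-5360/2929 → turn -1·90°
n=1: pose=(-5,7,W); sL=40/73, sR=40/97; mL=2420/7081, mR=-4860/7081; mL+mR=-2440/7081 → advance -1; mR−mL=-7280/7081 → turn -1·90°
n=2: pose=(-4,7,N); sL=50/117, sR=50/97; mL=1925/11349, mR=-8275/11349; mL+mR=-6350/11349 → advance -1; mR−mL=-3400/3783 → turn -1·90°
n=3: pose=(-4,6,E); sL=40/61, sR=200/193; mL=1620/11773, mR=-16060/11773; mL+mR=-14440/11773 → advance -1; mR−mL=-17680/11773 → turn -1·90°
n=4: pose=(-5,6,S); sL=100/101, sR=20/29; mL=1890/2929, mR=-3470/2929; mL+mR=-1580/2929 → advance -1; mR−mL=-5360/2929 → turn -1·90°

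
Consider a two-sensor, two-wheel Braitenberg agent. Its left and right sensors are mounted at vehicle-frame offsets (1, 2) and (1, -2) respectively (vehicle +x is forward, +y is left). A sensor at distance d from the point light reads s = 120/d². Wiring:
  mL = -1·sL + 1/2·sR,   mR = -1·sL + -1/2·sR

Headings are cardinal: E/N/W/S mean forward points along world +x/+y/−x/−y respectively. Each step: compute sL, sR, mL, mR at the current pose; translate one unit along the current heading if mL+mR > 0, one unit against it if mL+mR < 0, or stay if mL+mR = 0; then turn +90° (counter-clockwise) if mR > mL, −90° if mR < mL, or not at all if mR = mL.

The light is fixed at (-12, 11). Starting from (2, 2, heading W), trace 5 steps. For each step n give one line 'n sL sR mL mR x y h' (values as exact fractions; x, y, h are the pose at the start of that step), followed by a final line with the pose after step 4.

n=0: pose=(2,2,W); sL=12/29, sR=60/109; mL=-438/3161, mR=-2178/3161; mL+mR=-24/29 → advance -1; mR−mL=-60/109 → turn -1·90°
n=1: pose=(3,2,N); sL=120/233, sR=120/353; mL=-28380/82249, mR=-56340/82249; mL+mR=-240/233 → advance -1; mR−mL=-120/353 → turn -1·90°
n=2: pose=(3,1,E); sL=3/8, sR=3/10; mL=-9/40, mR=-21/40; mL+mR=-3/4 → advance -1; mR−mL=-3/10 → turn -1·90°
n=3: pose=(2,1,S); sL=120/377, sR=24/53; mL=-1836/19981, mR=-10884/19981; mL+mR=-240/377 → advance -1; mR−mL=-24/53 → turn -1·90°
n=4: pose=(2,2,W); sL=12/29, sR=60/109; mL=-438/3161, mR=-2178/3161; mL+mR=-24/29 → advance -1; mR−mL=-60/109 → turn -1·90°

0 12/29 60/109 -438/3161 -2178/3161 2 2 W
1 120/233 120/353 -28380/82249 -56340/82249 3 2 N
2 3/8 3/10 -9/40 -21/40 3 1 E
3 120/377 24/53 -1836/19981 -10884/19981 2 1 S
4 12/29 60/109 -438/3161 -2178/3161 2 2 W
final 3 2 N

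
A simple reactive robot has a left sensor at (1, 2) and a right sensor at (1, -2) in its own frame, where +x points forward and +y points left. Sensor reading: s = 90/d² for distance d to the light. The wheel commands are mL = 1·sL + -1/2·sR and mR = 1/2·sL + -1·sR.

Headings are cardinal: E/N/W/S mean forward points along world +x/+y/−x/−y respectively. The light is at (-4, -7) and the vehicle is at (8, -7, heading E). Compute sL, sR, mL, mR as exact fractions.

90/173 90/173 45/173 -45/173

left sensor world pos  = (9, -5); dL² = 173
right sensor world pos = (9, -9); dR² = 173
sL = 90/173 = 90/173
sR = 90/173 = 90/173
mL = 1·sL + -1/2·sR = 45/173
mR = 1/2·sL + -1·sR = -45/173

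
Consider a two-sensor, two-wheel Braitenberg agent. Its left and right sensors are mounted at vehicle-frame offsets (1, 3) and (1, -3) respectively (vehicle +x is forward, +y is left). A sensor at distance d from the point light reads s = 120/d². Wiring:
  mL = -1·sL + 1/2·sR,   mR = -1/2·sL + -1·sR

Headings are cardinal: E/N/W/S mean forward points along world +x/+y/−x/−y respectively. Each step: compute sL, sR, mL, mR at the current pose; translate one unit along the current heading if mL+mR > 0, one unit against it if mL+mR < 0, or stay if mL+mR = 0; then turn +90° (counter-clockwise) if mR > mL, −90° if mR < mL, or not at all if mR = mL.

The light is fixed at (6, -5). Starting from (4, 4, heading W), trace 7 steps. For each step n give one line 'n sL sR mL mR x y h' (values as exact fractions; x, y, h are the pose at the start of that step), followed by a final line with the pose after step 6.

0 8/3 40/51 -116/51 -36/17 4 4 W
1 30/17 3/2 -69/68 -81/34 5 4 S
2 120/53 120/173 -17580/9169 -16740/9169 5 5 W
3 4/3 4/3 -2/3 -2 6 5 S
4 24/13 120/197 -3948/2561 -3924/2561 6 6 W
5 30/29 15/13 -345/754 -630/377 7 6 S
6 40/27 8/15 -164/135 -172/135 7 7 W
final 8 7 N

n=0: pose=(4,4,W); sL=8/3, sR=40/51; mL=-116/51, mR=-36/17; mL+mR=-224/51 → advance -1; mR−mL=8/51 → turn +1·90°
n=1: pose=(5,4,S); sL=30/17, sR=3/2; mL=-69/68, mR=-81/34; mL+mR=-231/68 → advance -1; mR−mL=-93/68 → turn -1·90°
n=2: pose=(5,5,W); sL=120/53, sR=120/173; mL=-17580/9169, mR=-16740/9169; mL+mR=-34320/9169 → advance -1; mR−mL=840/9169 → turn +1·90°
n=3: pose=(6,5,S); sL=4/3, sR=4/3; mL=-2/3, mR=-2; mL+mR=-8/3 → advance -1; mR−mL=-4/3 → turn -1·90°
n=4: pose=(6,6,W); sL=24/13, sR=120/197; mL=-3948/2561, mR=-3924/2561; mL+mR=-7872/2561 → advance -1; mR−mL=24/2561 → turn +1·90°
n=5: pose=(7,6,S); sL=30/29, sR=15/13; mL=-345/754, mR=-630/377; mL+mR=-1605/754 → advance -1; mR−mL=-915/754 → turn -1·90°
n=6: pose=(7,7,W); sL=40/27, sR=8/15; mL=-164/135, mR=-172/135; mL+mR=-112/45 → advance -1; mR−mL=-8/135 → turn -1·90°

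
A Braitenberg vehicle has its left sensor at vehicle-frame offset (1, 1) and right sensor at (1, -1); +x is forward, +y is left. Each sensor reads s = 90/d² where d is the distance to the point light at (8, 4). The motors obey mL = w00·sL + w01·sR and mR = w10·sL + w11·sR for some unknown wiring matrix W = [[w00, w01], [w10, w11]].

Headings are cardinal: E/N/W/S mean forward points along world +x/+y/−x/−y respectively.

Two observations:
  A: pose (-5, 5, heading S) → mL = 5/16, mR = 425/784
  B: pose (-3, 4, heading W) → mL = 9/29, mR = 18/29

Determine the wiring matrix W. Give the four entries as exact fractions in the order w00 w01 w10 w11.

1/2 0 1/2 1/2

obs A: pose=(-5,5,S) → sL=5/8, sR=45/98, mL=5/16, mR=425/784
obs B: pose=(-3,4,W) → sL=18/29, sR=18/29, mL=9/29, mR=18/29
sensor matrix S = [[5/8, 45/98], [18/29, 18/29]]; det S = 585/5684
solve [mL_A; mL_B] = S·[w00; w01] and [mR_A; mR_B] = S·[w10; w11]:
  w00 = 1/2, w01 = 0, w10 = 1/2, w11 = 1/2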